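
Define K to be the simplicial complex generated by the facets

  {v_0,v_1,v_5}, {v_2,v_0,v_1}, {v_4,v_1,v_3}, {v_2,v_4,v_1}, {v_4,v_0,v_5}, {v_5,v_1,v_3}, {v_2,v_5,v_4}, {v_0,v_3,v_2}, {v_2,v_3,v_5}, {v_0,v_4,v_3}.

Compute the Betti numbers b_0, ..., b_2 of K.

b_0 = 1, b_1 = 0, b_2 = 0.

K has 6 vertices, 15 edges, 10 triangles.
rank ∂_0 = 0, rank ∂_1 = 5 ⇒ b_0 = 6 − 0 − 5 = 1; all invariant factors of ∂_1 are 1 so no torsion. So H_0 = Z.
rank ∂_1 = 5, rank ∂_2 = 10 ⇒ b_1 = 15 − 5 − 10 = 0; ∂_2 has invariant factor(s) [2] giving torsion. So H_1 = Z/2.
rank ∂_2 = 10, rank ∂_3 = 0 ⇒ b_2 = 10 − 10 − 0 = 0. So H_2 = 0.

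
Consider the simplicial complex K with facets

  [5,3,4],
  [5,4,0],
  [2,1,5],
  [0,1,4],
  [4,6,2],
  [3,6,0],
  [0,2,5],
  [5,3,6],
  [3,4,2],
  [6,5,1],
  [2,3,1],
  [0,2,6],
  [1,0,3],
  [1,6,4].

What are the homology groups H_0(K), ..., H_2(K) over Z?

We work with the vertex ordering 0 < 1 < 2 < 3 < 4 < 5 < 6. The simplices of K, each written with vertices in increasing order, are:

  0-simplices (7): [0], [1], [2], [3], [4], [5], [6]
  1-simplices (21): [0,1], [0,2], [0,3], [0,4], [0,5], [0,6], [1,2], [1,3], [1,4], [1,5], [1,6], [2,3], [2,4], [2,5], [2,6], [3,4], [3,5], [3,6], [4,5], [4,6], [5,6]
  2-simplices (14): [0,1,3], [0,1,4], [0,2,5], [0,2,6], [0,3,6], [0,4,5], [1,2,3], [1,2,5], [1,4,6], [1,5,6], [2,3,4], [2,4,6], [3,4,5], [3,5,6]

Hence C_0 ≅ Z^7, C_1 ≅ Z^21, C_2 ≅ Z^14.

Boundary ∂_1: C_1 → C_0 sends each edge [p,q] (with p < q) to q − p.
This gives a 7×21 integer matrix of rank 6; reducing to Smith normal form yields diagonal entries (1,1,1,1,1,1).

∂_2: C_2 → C_1 acts by ∂[p,q,r] = [q,r] − [p,r] + [p,q]. For instance
  ∂[0,4,5] = [4,5] − [0,5] + [0,4],
  ∂[1,5,6] = [5,6] − [1,6] + [1,5].
This gives a 21×14 integer matrix of rank 13; reducing to Smith normal form yields diagonal entries (1,1,1,1,1,1,1,1,1,1,1,1,1).

From H_k ≅ ker(∂_k) / im(∂_{k+1}) we obtain:

  H_0: rank C_0 − rank ∂_1 = 7 − 6 = 1, and the invariant factors of ∂_1 are all 1, so H_0 ≅ Z.
  H_1: rank ker ∂_1 − rank ∂_2 = (21 − 6) − 13 = 2, and the invariant factors of ∂_2 are all 1, so H_1 ≅ Z^2.
  H_2: rank ker ∂_2 − rank ∂_3 = (14 − 13) − 0 = 1, and there is no ∂_3, so H_2 ≅ Z.

As a check, the Euler characteristic is 7 − 21 + 14 = 0, which agrees with 1 − 2 + 1 = 0.

H_0 = Z,  H_1 = Z^2,  H_2 = Z.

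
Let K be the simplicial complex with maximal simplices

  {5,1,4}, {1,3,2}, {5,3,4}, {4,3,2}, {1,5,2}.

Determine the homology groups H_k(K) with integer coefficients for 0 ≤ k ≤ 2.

H_0 ≅ Z,  H_1 ≅ Z,  H_2 = 0.

Take the total order 1 < 2 < 3 < 4 < 5 on the vertex set. Then K (dimension 2) consists of the simplices:

  0-simplices (5): [1], [2], [3], [4], [5]
  1-simplices (10): [1,2], [1,3], [1,4], [1,5], [2,3], [2,4], [2,5], [3,4], [3,5], [4,5]
  2-simplices (5): [1,2,3], [1,2,5], [1,4,5], [2,3,4], [3,4,5]

Hence C_0 ≅ Z^5, C_1 ≅ Z^10, C_2 ≅ Z^5.

Boundary ∂_1: C_1 → C_0 sends each edge [p,q] (with p < q) to q − p. For instance
  ∂[2,3] = [3] − [2].
The resulting 5×10 matrix has rank 4, and its Smith normal form has invariant factors (1,1,1,1).

The boundary map ∂_2: C_2 → C_1 acts by ∂[p,q,r] = [q,r] − [p,r] + [p,q]. For instance
  ∂[1,2,5] = [2,5] − [1,5] + [1,2],
  ∂[3,4,5] = [4,5] − [3,5] + [3,4].
This gives a 10×5 integer matrix of rank 5; reducing to Smith normal form yields diagonal entries (1,1,1,1,1).

From H_k ≅ ker(∂_k) / im(∂_{k+1}) we obtain:

  H_0: rank C_0 − rank ∂_1 = 5 − 4 = 1, and the invariant factors of ∂_1 are all 1, so H_0 ≅ Z.
  H_1: rank ker ∂_1 − rank ∂_2 = (10 − 4) − 5 = 1, and the invariant factors of ∂_2 are all 1, so H_1 ≅ Z.
  H_2: rank ker ∂_2 − rank ∂_3 = (5 − 5) − 0 = 0, and there is no ∂_3, so H_2 ≅ 0.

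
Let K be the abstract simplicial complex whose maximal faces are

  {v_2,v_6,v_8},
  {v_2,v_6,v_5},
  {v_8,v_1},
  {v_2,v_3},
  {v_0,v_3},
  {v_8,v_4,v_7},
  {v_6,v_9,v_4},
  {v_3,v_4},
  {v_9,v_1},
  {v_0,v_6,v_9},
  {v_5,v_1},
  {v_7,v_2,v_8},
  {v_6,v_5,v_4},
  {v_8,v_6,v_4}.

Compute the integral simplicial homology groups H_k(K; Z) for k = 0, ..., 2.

We work with the vertex ordering v_0 < v_1 < v_2 < v_3 < v_4 < v_5 < v_6 < v_7 < v_8 < v_9. The simplices of K, each written with vertices in increasing order, are:

  0-simplices (10): [v_0], [v_1], [v_2], [v_3], [v_4], [v_5], [v_6], [v_7], [v_8], [v_9]
  1-simplices (21): (21 of them)
  2-simplices (8): [v_0,v_6,v_9], [v_2,v_5,v_6], [v_2,v_6,v_8], [v_2,v_7,v_8], [v_4,v_5,v_6], [v_4,v_6,v_8], [v_4,v_6,v_9], [v_4,v_7,v_8]

Hence C_0 ≅ Z^10, C_1 ≅ Z^21, C_2 ≅ Z^8.

Boundary ∂_1: C_1 → C_0 is given by ∂[p,q] = [q] − [p]. For instance
  ∂[v_2,v_8] = [v_8] − [v_2].
As a 10×21 matrix over Z this has rank 9, with invariant factors (1,1,1,1,1,1,1,1,1).

Boundary ∂_2: C_2 → C_1 maps a triangle to the signed sum of its edges. For instance
  ∂[v_2,v_6,v_8] = [v_6,v_8] − [v_2,v_8] + [v_2,v_6],
  ∂[v_2,v_5,v_6] = [v_5,v_6] − [v_2,v_6] + [v_2,v_5].
This gives a 21×8 integer matrix of rank 8; reducing to Smith normal form yields diagonal entries (1,1,1,1,1,1,1,1).

Computing H_k = (kernel of ∂_k) / (image of ∂_{k+1}):

  H_0: rank C_0 − rank ∂_1 = 10 − 9 = 1, and the invariant factors of ∂_1 are all 1, so H_0 = Z.
  H_1: rank ker ∂_1 − rank ∂_2 = (21 − 9) − 8 = 4, and the invariant factors of ∂_2 are all 1, so H_1 = Z^4.
  H_2: rank ker ∂_2 − rank ∂_3 = (8 − 8) − 0 = 0, and there is no ∂_3, so H_2 = 0.

H_0 = Z,  H_1 = Z^4,  H_2 = 0.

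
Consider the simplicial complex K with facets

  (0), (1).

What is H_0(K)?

H_0 ≅ Z^2.

We work with the vertex ordering 0 < 1. The simplices of K, each written with vertices in increasing order, are:

  0-simplices (2): [0], [1]

giving chain groups C_0 ≅ Z^2.

Now H_k = ker ∂_k / im ∂_{k+1}, so:

  H_0: rank C_0 − rank ∂_1 = 2 − 0 = 2, and there is no ∂_1, so H_0 = Z^2.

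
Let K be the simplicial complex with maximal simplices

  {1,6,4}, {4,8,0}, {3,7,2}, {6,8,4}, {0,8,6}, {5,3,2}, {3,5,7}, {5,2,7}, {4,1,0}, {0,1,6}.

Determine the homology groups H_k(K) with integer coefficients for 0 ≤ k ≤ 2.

H_0 ≅ Z^2,  H_1 = 0,  H_2 ≅ Z^2.

Take the total order 0 < 1 < 2 < 3 < 4 < 5 < 6 < 7 < 8 on the vertex set. Then K (dimension 2) consists of the simplices:

  0-simplices (9): [0], [1], [2], [3], [4], [5], [6], [7], [8]
  1-simplices (15): [0,1], [0,4], [0,6], [0,8], [1,4], [1,6], [2,3], [2,5], [2,7], [3,5], [3,7], [4,6], [4,8], [5,7], [6,8]
  2-simplices (10): [0,1,4], [0,1,6], [0,4,8], [0,6,8], [1,4,6], [2,3,5], [2,3,7], [2,5,7], [3,5,7], [4,6,8]

so the chain groups are C_0 ≅ Z^9, C_1 ≅ Z^15, C_2 ≅ Z^10.

∂_1: C_1 → C_0 is given by ∂[p,q] = [q] − [p]. For instance
  ∂[0,8] = [8] − [0].
As a 9×15 matrix over Z this has rank 7, with invariant factors (1,1,1,1,1,1,1).

The boundary map ∂_2: C_2 → C_1 acts by ∂[p,q,r] = [q,r] − [p,r] + [p,q]. For instance
  ∂[2,3,7] = [3,7] − [2,7] + [2,3],
  ∂[2,3,5] = [3,5] − [2,5] + [2,3].
This gives a 15×10 integer matrix of rank 8; reducing to Smith normal form yields diagonal entries (1,1,1,1,1,1,1,1).

From H_k ≅ ker(∂_k) / im(∂_{k+1}) we obtain:

  H_0: rank C_0 − rank ∂_1 = 9 − 7 = 2, and the invariant factors of ∂_1 are all 1, so H_0 = Z^2.
  H_1: rank ker ∂_1 − rank ∂_2 = (15 − 7) − 8 = 0, and the invariant factors of ∂_2 are all 1, so H_1 = 0.
  H_2: rank ker ∂_2 − rank ∂_3 = (10 − 8) − 0 = 2, and there is no ∂_3, so H_2 = Z^2.

As a check, the Euler characteristic is 9 − 15 + 10 = 4, which agrees with 2 − 0 + 2 = 4.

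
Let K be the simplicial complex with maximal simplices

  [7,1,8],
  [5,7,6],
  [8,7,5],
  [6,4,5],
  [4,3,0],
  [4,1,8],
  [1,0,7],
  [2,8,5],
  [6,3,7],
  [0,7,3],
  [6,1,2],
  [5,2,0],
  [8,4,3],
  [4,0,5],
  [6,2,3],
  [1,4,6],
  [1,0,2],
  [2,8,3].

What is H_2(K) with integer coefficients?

Fix the vertex order 0 < 1 < 2 < 3 < 4 < 5 < 6 < 7 < 8 and write every simplex with vertices in increasing order. Then dim K = 2 and the simplices of K are:

  0-simplices (9): [0], [1], [2], [3], [4], [5], [6], [7], [8]
  1-simplices (27): (27 of them)
  2-simplices (18): [0,1,2], [0,1,7], [0,2,5], [0,3,4], [0,3,7], [0,4,5], [1,2,6], [1,4,6], [1,4,8], [1,7,8], [2,3,6], [2,3,8], [2,5,8], [3,4,8], [3,6,7], [4,5,6], [5,6,7], [5,7,8]

giving chain groups C_0 ≅ Z^9, C_1 ≅ Z^27, C_2 ≅ Z^18.

Boundary ∂_1: C_1 → C_0 sends each edge [p,q] (with p < q) to q − p. For instance
  ∂[3,7] = [7] − [3].
This gives a 9×27 integer matrix of rank 8; reducing to Smith normal form yields diagonal entries (1,1,1,1,1,1,1,1).

∂_2: C_2 → C_1 acts by ∂[p,q,r] = [q,r] − [p,r] + [p,q]. For instance
  ∂[4,5,6] = [5,6] − [4,6] + [4,5],
  ∂[2,3,6] = [3,6] − [2,6] + [2,3].
As a 27×18 matrix over Z this has rank 17, with invariant factors (1,1,1,1,1,1,1,1,1,1,1,1,1,1,1,1,1).

Reading off H_k = ker ∂_k / im ∂_{k+1}:

  H_2: rank ker ∂_2 − rank ∂_3 = (18 − 17) − 0 = 1, and there is no ∂_3, so H_2 ≅ Z.

H_2 ≅ Z.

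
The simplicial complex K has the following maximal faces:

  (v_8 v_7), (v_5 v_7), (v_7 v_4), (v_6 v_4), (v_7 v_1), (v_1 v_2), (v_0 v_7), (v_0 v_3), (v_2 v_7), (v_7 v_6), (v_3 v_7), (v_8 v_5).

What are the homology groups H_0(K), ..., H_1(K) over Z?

H_0 = Z,  H_1 = Z^4.

Take the total order v_0 < v_1 < v_2 < v_3 < v_4 < v_5 < v_6 < v_7 < v_8 on the vertex set. Then K (dimension 1) consists of the simplices:

  0-simplices (9): [v_0], [v_1], [v_2], [v_3], [v_4], [v_5], [v_6], [v_7], [v_8]
  1-simplices (12): [v_0,v_3], [v_0,v_7], [v_1,v_2], [v_1,v_7], [v_2,v_7], [v_3,v_7], [v_4,v_6], [v_4,v_7], [v_5,v_7], [v_5,v_8], [v_6,v_7], [v_7,v_8]

so the chain groups are C_0 ≅ Z^9, C_1 ≅ Z^12.

∂_1: C_1 → C_0 maps an edge to its endpoints' difference, ∂[p,q] = q − p.
As a 9×12 matrix over Z this has rank 8, with invariant factors (1,1,1,1,1,1,1,1).

Computing H_k = (kernel of ∂_k) / (image of ∂_{k+1}):

  H_0: rank C_0 − rank ∂_1 = 9 − 8 = 1, and the invariant factors of ∂_1 are all 1, so H_0 = Z.
  H_1: rank ker ∂_1 − rank ∂_2 = (12 − 8) − 0 = 4, and there is no ∂_2, so H_1 = Z^4.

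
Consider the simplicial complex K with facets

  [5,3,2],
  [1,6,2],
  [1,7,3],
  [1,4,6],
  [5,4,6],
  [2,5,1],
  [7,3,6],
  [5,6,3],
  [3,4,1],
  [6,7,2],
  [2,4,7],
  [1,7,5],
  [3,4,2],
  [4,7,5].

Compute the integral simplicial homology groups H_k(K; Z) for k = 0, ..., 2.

H_0 ≅ Z,  H_1 ≅ Z^2,  H_2 ≅ Z.

Take the total order 1 < 2 < 3 < 4 < 5 < 6 < 7 on the vertex set. Then K (dimension 2) consists of the simplices:

  0-simplices (7): [1], [2], [3], [4], [5], [6], [7]
  1-simplices (21): [1,2], [1,3], [1,4], [1,5], [1,6], [1,7], [2,3], [2,4], [2,5], [2,6], [2,7], [3,4], [3,5], [3,6], [3,7], [4,5], [4,6], [4,7], [5,6], [5,7], [6,7]
  2-simplices (14): [1,2,5], [1,2,6], [1,3,4], [1,3,7], [1,4,6], [1,5,7], [2,3,4], [2,3,5], [2,4,7], [2,6,7], [3,5,6], [3,6,7], [4,5,6], [4,5,7]

so the chain groups are C_0 ≅ Z^7, C_1 ≅ Z^21, C_2 ≅ Z^14.

The boundary map ∂_1: C_1 → C_0 maps an edge to its endpoints' difference, ∂[p,q] = q − p.
This gives a 7×21 integer matrix of rank 6; reducing to Smith normal form yields diagonal entries (1,1,1,1,1,1).

Boundary ∂_2: C_2 → C_1 acts by ∂[p,q,r] = [q,r] − [p,r] + [p,q]. For instance
  ∂[1,2,6] = [2,6] − [1,6] + [1,2],
  ∂[3,5,6] = [5,6] − [3,6] + [3,5].
The 21×14 boundary matrix has rank 13 and Smith normal form diag(1,1,1,1,1,1,1,1,1,1,1,1,1).

Computing H_k = (kernel of ∂_k) / (image of ∂_{k+1}):

  H_0: rank C_0 − rank ∂_1 = 7 − 6 = 1, and the invariant factors of ∂_1 are all 1, so H_0 = Z.
  H_1: rank ker ∂_1 − rank ∂_2 = (21 − 6) − 13 = 2, and the invariant factors of ∂_2 are all 1, so H_1 = Z^2.
  H_2: rank ker ∂_2 − rank ∂_3 = (14 − 13) − 0 = 1, and there is no ∂_3, so H_2 = Z.

As a check, the Euler characteristic is 7 − 21 + 14 = 0, which agrees with 1 − 2 + 1 = 0.
(K is a triangulation of the torus T^2.)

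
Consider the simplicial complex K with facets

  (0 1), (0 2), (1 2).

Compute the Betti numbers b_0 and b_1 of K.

b_0 = 1, b_1 = 1.

We work with the vertex ordering 0 < 1 < 2. The simplices of K, each written with vertices in increasing order, are:

  0-simplices (3): [0], [1], [2]
  1-simplices (3): [0,1], [0,2], [1,2]

giving chain groups C_0 ≅ Z^3, C_1 ≅ Z^3.

∂_1: C_1 → C_0 is given by ∂[p,q] = [q] − [p]. For instance
  ∂[0,1] = [1] − [0].
The 3×3 boundary matrix has rank 2 and Smith normal form diag(1,1).

From H_k ≅ ker(∂_k) / im(∂_{k+1}) we obtain:

  H_0: rank C_0 − rank ∂_1 = 3 − 2 = 1, and the invariant factors of ∂_1 are all 1, so H_0 ≅ Z.
  H_1: rank ker ∂_1 − rank ∂_2 = (3 − 2) − 0 = 1, and there is no ∂_2, so H_1 ≅ Z.

As a check, the Euler characteristic is 3 − 3 = 0, which agrees with 1 − 1 = 0.

Hence the Betti numbers are b_0 = 1, b_1 = 1.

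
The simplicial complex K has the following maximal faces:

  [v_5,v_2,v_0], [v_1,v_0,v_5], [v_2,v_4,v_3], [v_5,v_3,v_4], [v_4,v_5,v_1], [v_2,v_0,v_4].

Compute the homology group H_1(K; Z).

H_1 = Z.

Take the total order v_0 < v_1 < v_2 < v_3 < v_4 < v_5 on the vertex set. Then K (dimension 2) consists of the simplices:

  0-simplices (6): [v_0], [v_1], [v_2], [v_3], [v_4], [v_5]
  1-simplices (12): [v_0,v_1], [v_0,v_2], [v_0,v_4], [v_0,v_5], [v_1,v_4], [v_1,v_5], [v_2,v_3], [v_2,v_4], [v_2,v_5], [v_3,v_4], [v_3,v_5], [v_4,v_5]
  2-simplices (6): [v_0,v_1,v_5], [v_0,v_2,v_4], [v_0,v_2,v_5], [v_1,v_4,v_5], [v_2,v_3,v_4], [v_3,v_4,v_5]

Hence C_0 ≅ Z^6, C_1 ≅ Z^12, C_2 ≅ Z^6.

Boundary ∂_1: C_1 → C_0 sends each edge [p,q] (with p < q) to q − p.
As a 6×12 matrix over Z this has rank 5, with invariant factors (1,1,1,1,1).

∂_2: C_2 → C_1 sends each 2-simplex [p,q,r] to [q,r] − [p,r] + [p,q]. For instance
  ∂[v_1,v_4,v_5] = [v_4,v_5] − [v_1,v_5] + [v_1,v_4],
  ∂[v_0,v_1,v_5] = [v_1,v_5] − [v_0,v_5] + [v_0,v_1].
As a 12×6 matrix over Z this has rank 6, with invariant factors (1,1,1,1,1,1).

From H_k ≅ ker(∂_k) / im(∂_{k+1}) we obtain:

  H_1: rank ker ∂_1 − rank ∂_2 = (12 − 5) − 6 = 1, and the invariant factors of ∂_2 are all 1, so H_1 ≅ Z.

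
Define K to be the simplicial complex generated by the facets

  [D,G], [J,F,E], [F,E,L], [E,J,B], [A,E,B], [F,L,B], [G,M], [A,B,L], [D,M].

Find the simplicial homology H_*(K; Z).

K has 9 vertices, 15 edges, 6 triangles.
rank ∂_0 = 0, rank ∂_1 = 7 ⇒ b_0 = 9 − 0 − 7 = 2; all invariant factors of ∂_1 are 1 so no torsion. So H_0 = Z^2.
rank ∂_1 = 7, rank ∂_2 = 6 ⇒ b_1 = 15 − 7 − 6 = 2; all invariant factors of ∂_2 are 1 so no torsion. So H_1 = Z^2.
rank ∂_2 = 6, rank ∂_3 = 0 ⇒ b_2 = 6 − 6 − 0 = 0. So H_2 = 0.

H_0 ≅ Z^2,  H_1 ≅ Z^2,  H_2 = 0.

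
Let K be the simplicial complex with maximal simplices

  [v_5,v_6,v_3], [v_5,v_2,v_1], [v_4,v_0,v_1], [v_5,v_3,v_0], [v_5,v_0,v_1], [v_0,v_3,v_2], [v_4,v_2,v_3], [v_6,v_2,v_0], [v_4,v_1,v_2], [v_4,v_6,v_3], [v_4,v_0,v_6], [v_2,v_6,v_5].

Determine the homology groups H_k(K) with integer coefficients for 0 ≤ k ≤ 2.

H_0 = Z,  H_1 = Z_2,  H_2 = 0.

Fix the vertex order v_0 < v_1 < v_2 < v_3 < v_4 < v_5 < v_6 and write every simplex with vertices in increasing order. Then dim K = 2 and the simplices of K are:

  0-simplices (7): [v_0], [v_1], [v_2], [v_3], [v_4], [v_5], [v_6]
  1-simplices (18): (18 of them)
  2-simplices (12): (12 of them)

so the chain groups are C_0 ≅ Z^7, C_1 ≅ Z^18, C_2 ≅ Z^12.

Boundary ∂_1: C_1 → C_0 sends each edge [p,q] (with p < q) to q − p. For instance
  ∂[v_0,v_3] = [v_3] − [v_0].
This gives a 7×18 integer matrix of rank 6; reducing to Smith normal form yields diagonal entries (1,1,1,1,1,1).

∂_2: C_2 → C_1 sends each 2-simplex [p,q,r] to [q,r] − [p,r] + [p,q]. For instance
  ∂[v_2,v_3,v_4] = [v_3,v_4] − [v_2,v_4] + [v_2,v_3],
  ∂[v_2,v_5,v_6] = [v_5,v_6] − [v_2,v_6] + [v_2,v_5].
As a 18×12 matrix over Z this has rank 12, with invariant factors (1,1,1,1,1,1,1,1,1,1,1,2).

Reading off H_k = ker ∂_k / im ∂_{k+1}:

  H_0: rank C_0 − rank ∂_1 = 7 − 6 = 1, and the invariant factors of ∂_1 are all 1, so H_0 ≅ Z.
  H_1: rank ker ∂_1 − rank ∂_2 = (18 − 6) − 12 = 0, and ∂_2 has invariant factor 2 > 1, so H_1 ≅ Z_2.
  H_2: rank ker ∂_2 − rank ∂_3 = (12 − 12) − 0 = 0, and there is no ∂_3, so H_2 ≅ 0.

(K is a triangulation of the real projective plane RP^2.)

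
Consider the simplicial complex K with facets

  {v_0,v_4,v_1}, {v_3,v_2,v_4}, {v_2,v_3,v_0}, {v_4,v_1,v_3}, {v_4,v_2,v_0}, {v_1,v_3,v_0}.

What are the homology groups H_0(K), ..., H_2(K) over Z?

Fix the vertex order v_0 < v_1 < v_2 < v_3 < v_4 and write every simplex with vertices in increasing order. Then dim K = 2 and the simplices of K are:

  0-simplices (5): [v_0], [v_1], [v_2], [v_3], [v_4]
  1-simplices (9): [v_0,v_1], [v_0,v_2], [v_0,v_3], [v_0,v_4], [v_1,v_3], [v_1,v_4], [v_2,v_3], [v_2,v_4], [v_3,v_4]
  2-simplices (6): [v_0,v_1,v_3], [v_0,v_1,v_4], [v_0,v_2,v_3], [v_0,v_2,v_4], [v_1,v_3,v_4], [v_2,v_3,v_4]

so the chain groups are C_0 ≅ Z^5, C_1 ≅ Z^9, C_2 ≅ Z^6.

The boundary map ∂_1: C_1 → C_0 sends each edge [p,q] (with p < q) to q − p.
As a 5×9 matrix over Z this has rank 4, with invariant factors (1,1,1,1).

The boundary map ∂_2: C_2 → C_1 maps a triangle to the signed sum of its edges. For instance
  ∂[v_1,v_3,v_4] = [v_3,v_4] − [v_1,v_4] + [v_1,v_3],
  ∂[v_0,v_2,v_3] = [v_2,v_3] − [v_0,v_3] + [v_0,v_2].
This gives a 9×6 integer matrix of rank 5; reducing to Smith normal form yields diagonal entries (1,1,1,1,1).

Reading off H_k = ker ∂_k / im ∂_{k+1}:

  H_0: rank C_0 − rank ∂_1 = 5 − 4 = 1, and the invariant factors of ∂_1 are all 1, so H_0 ≅ Z.
  H_1: rank ker ∂_1 − rank ∂_2 = (9 − 4) − 5 = 0, and the invariant factors of ∂_2 are all 1, so H_1 ≅ 0.
  H_2: rank ker ∂_2 − rank ∂_3 = (6 − 5) − 0 = 1, and there is no ∂_3, so H_2 ≅ Z.

(K is a triangulation of the 2-sphere S^2.)

H_0 ≅ Z,  H_1 = 0,  H_2 ≅ Z.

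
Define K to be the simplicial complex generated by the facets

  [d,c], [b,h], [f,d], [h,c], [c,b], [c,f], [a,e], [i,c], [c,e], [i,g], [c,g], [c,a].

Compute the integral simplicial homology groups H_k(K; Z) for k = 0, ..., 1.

Take the total order a < b < c < d < e < f < g < h < i on the vertex set. Then K (dimension 1) consists of the simplices:

  0-simplices (9): a, b, c, d, e, f, g, h, i
  1-simplices (12): ac, ae, bc, bh, cd, ce, cf, cg, ch, ci, df, gi

so the chain groups are C_0 ≅ Z^9, C_1 ≅ Z^12.

∂_1: C_1 → C_0 maps an edge to its endpoints' difference, ∂[p,q] = q − p. For instance
  ∂cf = f − c.
The 9×12 boundary matrix has rank 8 and Smith normal form diag(1,1,1,1,1,1,1,1).

Now H_k = ker ∂_k / im ∂_{k+1}, so:

  H_0: rank C_0 − rank ∂_1 = 9 − 8 = 1, and the invariant factors of ∂_1 are all 1, so H_0 ≅ Z.
  H_1: rank ker ∂_1 − rank ∂_2 = (12 − 8) − 0 = 4, and there is no ∂_2, so H_1 ≅ Z^4.

As a check, the Euler characteristic is 9 − 12 = -3, which agrees with 1 − 4 = -3.
(K is a triangulation of a wedge of 4 circles.)

H_0 = Z,  H_1 = Z^4.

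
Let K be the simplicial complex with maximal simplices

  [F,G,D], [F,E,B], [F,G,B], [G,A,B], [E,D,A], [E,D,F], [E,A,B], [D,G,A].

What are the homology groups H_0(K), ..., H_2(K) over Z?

Fix the vertex order A < B < D < E < F < G and write every simplex with vertices in increasing order. Then dim K = 2 and the simplices of K are:

  0-simplices (6): A, B, D, E, F, G
  1-simplices (12): AB, AD, AE, AG, BE, BF, BG, DE, DF, DG, EF, FG
  2-simplices (8): ABE, ABG, ADE, ADG, BEF, BFG, DEF, DFG

so the chain groups are C_0 ≅ Z^6, C_1 ≅ Z^12, C_2 ≅ Z^8.

The boundary map ∂_1: C_1 → C_0 maps an edge to its endpoints' difference, ∂[p,q] = q − p.
The resulting 6×12 matrix has rank 5, and its Smith normal form has invariant factors (1,1,1,1,1).

∂_2: C_2 → C_1 sends each 2-simplex [p,q,r] to [q,r] − [p,r] + [p,q]. For instance
  ∂ADG = DG − AG + AD,
  ∂DFG = FG − DG + DF.
As a 12×8 matrix over Z this has rank 7, with invariant factors (1,1,1,1,1,1,1).

Reading off H_k = ker ∂_k / im ∂_{k+1}:

  H_0: rank C_0 − rank ∂_1 = 6 − 5 = 1, and the invariant factors of ∂_1 are all 1, so H_0 ≅ Z.
  H_1: rank ker ∂_1 − rank ∂_2 = (12 − 5) − 7 = 0, and the invariant factors of ∂_2 are all 1, so H_1 ≅ 0.
  H_2: rank ker ∂_2 − rank ∂_3 = (8 − 7) − 0 = 1, and there is no ∂_3, so H_2 ≅ Z.

H_0 = Z,  H_1 = 0,  H_2 = Z.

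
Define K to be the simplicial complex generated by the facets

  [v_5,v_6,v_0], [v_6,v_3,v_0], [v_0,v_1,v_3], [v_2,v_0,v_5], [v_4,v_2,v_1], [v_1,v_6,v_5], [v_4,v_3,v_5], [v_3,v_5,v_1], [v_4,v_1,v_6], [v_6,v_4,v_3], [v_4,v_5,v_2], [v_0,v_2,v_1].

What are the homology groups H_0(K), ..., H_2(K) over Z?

K has 7 vertices, 18 edges, 12 triangles.
rank ∂_0 = 0, rank ∂_1 = 6 ⇒ b_0 = 7 − 0 − 6 = 1; all invariant factors of ∂_1 are 1 so no torsion. So H_0 ≅ Z.
rank ∂_1 = 6, rank ∂_2 = 12 ⇒ b_1 = 18 − 6 − 12 = 0; ∂_2 has invariant factor(s) [2] giving torsion. So H_1 ≅ Z/2.
rank ∂_2 = 12, rank ∂_3 = 0 ⇒ b_2 = 12 − 12 − 0 = 0. So H_2 ≅ 0.

H_0 ≅ Z,  H_1 ≅ Z/2,  H_2 = 0.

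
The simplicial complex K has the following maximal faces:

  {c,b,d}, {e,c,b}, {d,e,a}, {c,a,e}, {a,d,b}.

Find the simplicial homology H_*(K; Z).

Order the vertices as a < b < c < d < e. Listing each simplex with vertices in this order, K has dimension 2 with simplices:

  0-simplices (5): a, b, c, d, e
  1-simplices (10): ab, ac, ad, ae, bc, bd, be, cd, ce, de
  2-simplices (5): abd, ace, ade, bcd, bce

Hence C_0 ≅ Z^5, C_1 ≅ Z^10, C_2 ≅ Z^5.

Boundary ∂_1: C_1 → C_0 is given by ∂[p,q] = [q] − [p]. For instance
  ∂bd = d − b.
The 5×10 boundary matrix has rank 4 and Smith normal form diag(1,1,1,1).

The boundary map ∂_2: C_2 → C_1 sends each 2-simplex [p,q,r] to [q,r] − [p,r] + [p,q]. For instance
  ∂ace = ce − ae + ac,
  ∂ade = de − ae + ad.
The resulting 10×5 matrix has rank 5, and its Smith normal form has invariant factors (1,1,1,1,1).

From H_k ≅ ker(∂_k) / im(∂_{k+1}) we obtain:

  H_0: rank C_0 − rank ∂_1 = 5 − 4 = 1, and the invariant factors of ∂_1 are all 1, so H_0 = Z.
  H_1: rank ker ∂_1 − rank ∂_2 = (10 − 4) − 5 = 1, and the invariant factors of ∂_2 are all 1, so H_1 = Z.
  H_2: rank ker ∂_2 − rank ∂_3 = (5 − 5) − 0 = 0, and there is no ∂_3, so H_2 = 0.

As a check, the Euler characteristic is 5 − 10 + 5 = 0, which agrees with 1 − 1 + 0 = 0.
(K is a triangulation of the Möbius band.)

H_0 ≅ Z,  H_1 ≅ Z,  H_2 = 0.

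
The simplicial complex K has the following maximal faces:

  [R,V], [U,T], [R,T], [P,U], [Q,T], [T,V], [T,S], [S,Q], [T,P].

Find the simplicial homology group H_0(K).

H_0 = Z.

Take the total order P < Q < R < S < T < U < V on the vertex set. Then K (dimension 1) consists of the simplices:

  0-simplices (7): P, Q, R, S, T, U, V
  1-simplices (9): PT, PU, QS, QT, RT, RV, ST, TU, TV

Hence C_0 ≅ Z^7, C_1 ≅ Z^9.

The boundary map ∂_1: C_1 → C_0 sends each edge [p,q] (with p < q) to q − p. For instance
  ∂RV = V − R.
This gives a 7×9 integer matrix of rank 6; reducing to Smith normal form yields diagonal entries (1,1,1,1,1,1).

Now H_k = ker ∂_k / im ∂_{k+1}, so:

  H_0: rank C_0 − rank ∂_1 = 7 − 6 = 1, and the invariant factors of ∂_1 are all 1, so H_0 = Z.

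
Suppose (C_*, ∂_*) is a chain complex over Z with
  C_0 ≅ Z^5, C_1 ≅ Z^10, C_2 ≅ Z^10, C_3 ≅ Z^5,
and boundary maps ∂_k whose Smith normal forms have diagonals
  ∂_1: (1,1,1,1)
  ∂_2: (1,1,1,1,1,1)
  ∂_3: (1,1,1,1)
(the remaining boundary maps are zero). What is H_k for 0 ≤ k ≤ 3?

H_0: b_0 = 5 − 0 − 4 = 1; torsion from ∂_1 factors > 1: none. So H_0 ≅ Z.
H_1: b_1 = 10 − 4 − 6 = 0; torsion from ∂_2 factors > 1: none. So H_1 ≅ 0.
H_2: b_2 = 10 − 6 − 4 = 0; torsion from ∂_3 factors > 1: none. So H_2 ≅ 0.
H_3: b_3 = 5 − 4 − 0 = 1; torsion from ∂_4 factors > 1: none. So H_3 ≅ Z.

H_0 ≅ Z,  H_1 = 0,  H_2 = 0,  H_3 ≅ Z.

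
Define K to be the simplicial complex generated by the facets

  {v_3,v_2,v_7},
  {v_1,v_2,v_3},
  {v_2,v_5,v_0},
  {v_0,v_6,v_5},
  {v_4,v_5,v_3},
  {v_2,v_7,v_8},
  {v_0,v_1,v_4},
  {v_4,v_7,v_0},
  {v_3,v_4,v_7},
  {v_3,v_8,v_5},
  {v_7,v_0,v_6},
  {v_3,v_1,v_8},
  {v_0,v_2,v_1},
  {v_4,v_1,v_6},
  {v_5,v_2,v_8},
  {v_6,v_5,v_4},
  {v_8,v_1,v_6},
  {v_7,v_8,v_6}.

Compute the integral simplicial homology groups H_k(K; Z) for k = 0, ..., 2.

H_0 ≅ Z,  H_1 ≅ Z ⊕ Z/2,  H_2 = 0.

K has 9 vertices, 27 edges, 18 triangles.
rank ∂_0 = 0, rank ∂_1 = 8 ⇒ b_0 = 9 − 0 − 8 = 1; all invariant factors of ∂_1 are 1 so no torsion. So H_0 = Z.
rank ∂_1 = 8, rank ∂_2 = 18 ⇒ b_1 = 27 − 8 − 18 = 1; ∂_2 has invariant factor(s) [2] giving torsion. So H_1 = Z ⊕ Z/2.
rank ∂_2 = 18, rank ∂_3 = 0 ⇒ b_2 = 18 − 18 − 0 = 0. So H_2 = 0.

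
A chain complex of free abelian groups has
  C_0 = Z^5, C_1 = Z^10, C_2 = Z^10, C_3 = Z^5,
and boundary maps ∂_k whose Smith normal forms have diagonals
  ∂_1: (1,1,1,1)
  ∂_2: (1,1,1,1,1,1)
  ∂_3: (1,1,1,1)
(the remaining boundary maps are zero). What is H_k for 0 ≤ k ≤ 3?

H_0: b_0 = 5 − 0 − 4 = 1; torsion from ∂_1 factors > 1: none. So H_0 = Z.
H_1: b_1 = 10 − 4 − 6 = 0; torsion from ∂_2 factors > 1: none. So H_1 = 0.
H_2: b_2 = 10 − 6 − 4 = 0; torsion from ∂_3 factors > 1: none. So H_2 = 0.
H_3: b_3 = 5 − 4 − 0 = 1; torsion from ∂_4 factors > 1: none. So H_3 = Z.

H_0 = Z,  H_1 = 0,  H_2 = 0,  H_3 = Z.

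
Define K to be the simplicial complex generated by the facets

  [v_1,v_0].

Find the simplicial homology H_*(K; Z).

Fix the vertex order v_0 < v_1 and write every simplex with vertices in increasing order. Then dim K = 1 and the simplices of K are:

  0-simplices (2): [v_0], [v_1]
  1-simplices (1): [v_0,v_1]

Hence C_0 ≅ Z^2, C_1 ≅ Z^1.

Boundary ∂_1: C_1 → C_0 is given by ∂[p,q] = [q] − [p]. For instance
  ∂[v_0,v_1] = [v_1] − [v_0].
As a 2×1 matrix over Z this has rank 1, with invariant factors (1).

From H_k ≅ ker(∂_k) / im(∂_{k+1}) we obtain:

  H_0: rank C_0 − rank ∂_1 = 2 − 1 = 1, and the invariant factors of ∂_1 are all 1, so H_0 ≅ Z.
  H_1: rank ker ∂_1 − rank ∂_2 = (1 − 1) − 0 = 0, and there is no ∂_2, so H_1 ≅ 0.

As a check, the Euler characteristic is 2 − 1 = 1, which agrees with 1 − 0 = 1.

H_0 = Z,  H_1 = 0.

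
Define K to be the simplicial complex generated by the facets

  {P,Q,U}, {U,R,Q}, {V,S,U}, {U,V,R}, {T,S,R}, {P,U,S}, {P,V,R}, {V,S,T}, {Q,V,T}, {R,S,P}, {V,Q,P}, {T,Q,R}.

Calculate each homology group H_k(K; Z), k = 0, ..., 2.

H_0 = Z,  H_1 = Z/2,  H_2 = 0.

Order the vertices as P < Q < R < S < T < U < V. Listing each simplex with vertices in this order, K has dimension 2 with simplices:

  0-simplices (7): P, Q, R, S, T, U, V
  1-simplices (18): PQ, PR, PS, PU, PV, QR, QT, QU, QV, RS, RT, RU, RV, ST, SU, SV, TV, UV
  2-simplices (12): PQU, PQV, PRS, PRV, PSU, QRT, QRU, QTV, RST, RUV, STV, SUV

giving chain groups C_0 ≅ Z^7, C_1 ≅ Z^18, C_2 ≅ Z^12.

Boundary ∂_1: C_1 → C_0 is given by ∂[p,q] = [q] − [p]. For instance
  ∂RV = V − R.
As a 7×18 matrix over Z this has rank 6, with invariant factors (1,1,1,1,1,1).

Boundary ∂_2: C_2 → C_1 sends each 2-simplex [p,q,r] to [q,r] − [p,r] + [p,q]. For instance
  ∂RUV = UV − RV + RU,
  ∂STV = TV − SV + ST.
The resulting 18×12 matrix has rank 12, and its Smith normal form has invariant factors (1,1,1,1,1,1,1,1,1,1,1,2).

Reading off H_k = ker ∂_k / im ∂_{k+1}:

  H_0: rank C_0 − rank ∂_1 = 7 − 6 = 1, and the invariant factors of ∂_1 are all 1, so H_0 = Z.
  H_1: rank ker ∂_1 − rank ∂_2 = (18 − 6) − 12 = 0, and ∂_2 has invariant factor 2 > 1, so H_1 = Z/2.
  H_2: rank ker ∂_2 − rank ∂_3 = (12 − 12) − 0 = 0, and there is no ∂_3, so H_2 = 0.

As a check, the Euler characteristic is 7 − 18 + 12 = 1, which agrees with 1 − 0 + 0 = 1.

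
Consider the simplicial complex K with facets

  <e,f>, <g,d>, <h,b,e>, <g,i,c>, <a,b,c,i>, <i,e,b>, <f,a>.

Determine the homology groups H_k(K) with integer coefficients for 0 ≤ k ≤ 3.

Fix the vertex order a < b < c < d < e < f < g < h < i and write every simplex with vertices in increasing order. Then dim K = 3 and the simplices of K are:

  0-simplices (9): a, b, c, d, e, f, g, h, i
  1-simplices (15): ab, ac, af, ai, bc, be, bh, bi, cg, ci, dg, ef, eh, ei, gi
  2-simplices (7): abc, abi, aci, bci, beh, bei, cgi
  3-simplices (1): abci

giving chain groups C_0 ≅ Z^9, C_1 ≅ Z^15, C_2 ≅ Z^7, C_3 ≅ Z^1.

The boundary map ∂_1: C_1 → C_0 maps an edge to its endpoints' difference, ∂[p,q] = q − p.
The resulting 9×15 matrix has rank 8, and its Smith normal form has invariant factors (1,1,1,1,1,1,1,1).

∂_2: C_2 → C_1 acts by ∂[p,q,r] = [q,r] − [p,r] + [p,q]. For instance
  ∂aci = ci − ai + ac,
  ∂bei = ei − bi + be.
This gives a 15×7 integer matrix of rank 6; reducing to Smith normal form yields diagonal entries (1,1,1,1,1,1).

∂_3: C_3 → C_2 sends each 3-simplex σ to the alternating sum Σ_i (−1)^i (σ with its i-th vertex removed). For instance
  ∂abci = bci − aci + abi − abc.
The 7×1 boundary matrix has rank 1 and Smith normal form diag(1).

From H_k ≅ ker(∂_k) / im(∂_{k+1}) we obtain:

  H_0: rank C_0 − rank ∂_1 = 9 − 8 = 1, and the invariant factors of ∂_1 are all 1, so H_0 = Z.
  H_1: rank ker ∂_1 − rank ∂_2 = (15 − 8) − 6 = 1, and the invariant factors of ∂_2 are all 1, so H_1 = Z.
  H_2: rank ker ∂_2 − rank ∂_3 = (7 − 6) − 1 = 0, and the invariant factors of ∂_3 are all 1, so H_2 = 0.
  H_3: rank ker ∂_3 − rank ∂_4 = (1 − 1) − 0 = 0, and there is no ∂_4, so H_3 = 0.

As a check, the Euler characteristic is 9 − 15 + 7 − 1 = 0, which agrees with 1 − 1 + 0 − 0 = 0.

H_0 = Z,  H_1 = Z,  H_2 = 0,  H_3 = 0.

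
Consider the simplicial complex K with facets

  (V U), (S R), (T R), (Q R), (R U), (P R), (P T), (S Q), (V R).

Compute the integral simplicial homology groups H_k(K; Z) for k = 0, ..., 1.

We work with the vertex ordering P < Q < R < S < T < U < V. The simplices of K, each written with vertices in increasing order, are:

  0-simplices (7): P, Q, R, S, T, U, V
  1-simplices (9): PR, PT, QR, QS, RS, RT, RU, RV, UV

giving chain groups C_0 ≅ Z^7, C_1 ≅ Z^9.

Boundary ∂_1: C_1 → C_0 is given by ∂[p,q] = [q] − [p]. For instance
  ∂RT = T − R.
As a 7×9 matrix over Z this has rank 6, with invariant factors (1,1,1,1,1,1).

Now H_k = ker ∂_k / im ∂_{k+1}, so:

  H_0: rank C_0 − rank ∂_1 = 7 − 6 = 1, and the invariant factors of ∂_1 are all 1, so H_0 ≅ Z.
  H_1: rank ker ∂_1 − rank ∂_2 = (9 − 6) − 0 = 3, and there is no ∂_2, so H_1 ≅ Z^3.

As a check, the Euler characteristic is 7 − 9 = -2, which agrees with 1 − 3 = -2.

H_0 = Z,  H_1 = Z^3.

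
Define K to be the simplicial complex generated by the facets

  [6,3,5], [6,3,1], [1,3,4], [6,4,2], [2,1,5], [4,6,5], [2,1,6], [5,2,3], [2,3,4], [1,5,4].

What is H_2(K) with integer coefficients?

Fix the vertex order 1 < 2 < 3 < 4 < 5 < 6 and write every simplex with vertices in increasing order. Then dim K = 2 and the simplices of K are:

  0-simplices (6): [1], [2], [3], [4], [5], [6]
  1-simplices (15): [1,2], [1,3], [1,4], [1,5], [1,6], [2,3], [2,4], [2,5], [2,6], [3,4], [3,5], [3,6], [4,5], [4,6], [5,6]
  2-simplices (10): [1,2,5], [1,2,6], [1,3,4], [1,3,6], [1,4,5], [2,3,4], [2,3,5], [2,4,6], [3,5,6], [4,5,6]

Hence C_0 ≅ Z^6, C_1 ≅ Z^15, C_2 ≅ Z^10.

Boundary ∂_1: C_1 → C_0 is given by ∂[p,q] = [q] − [p]. For instance
  ∂[5,6] = [6] − [5].
As a 6×15 matrix over Z this has rank 5, with invariant factors (1,1,1,1,1).

∂_2: C_2 → C_1 maps a triangle to the signed sum of its edges. For instance
  ∂[1,2,6] = [2,6] − [1,6] + [1,2],
  ∂[1,4,5] = [4,5] − [1,5] + [1,4].
The 15×10 boundary matrix has rank 10 and Smith normal form diag(1,1,1,1,1,1,1,1,1,2).

Computing H_k = (kernel of ∂_k) / (image of ∂_{k+1}):

  H_2: rank ker ∂_2 − rank ∂_3 = (10 − 10) − 0 = 0, and there is no ∂_3, so H_2 = 0.

(K is a triangulation of the real projective plane RP^2.)

H_2 = 0.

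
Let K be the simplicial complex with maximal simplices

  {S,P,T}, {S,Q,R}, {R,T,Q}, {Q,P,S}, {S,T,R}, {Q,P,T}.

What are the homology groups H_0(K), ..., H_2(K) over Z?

H_0 = Z,  H_1 = 0,  H_2 = Z.

Take the total order P < Q < R < S < T on the vertex set. Then K (dimension 2) consists of the simplices:

  0-simplices (5): P, Q, R, S, T
  1-simplices (9): PQ, PS, PT, QR, QS, QT, RS, RT, ST
  2-simplices (6): PQS, PQT, PST, QRS, QRT, RST

so the chain groups are C_0 ≅ Z^5, C_1 ≅ Z^9, C_2 ≅ Z^6.

∂_1: C_1 → C_0 sends each edge [p,q] (with p < q) to q − p.
This gives a 5×9 integer matrix of rank 4; reducing to Smith normal form yields diagonal entries (1,1,1,1).

The boundary map ∂_2: C_2 → C_1 maps a triangle to the signed sum of its edges. For instance
  ∂PST = ST − PT + PS,
  ∂RST = ST − RT + RS.
The 9×6 boundary matrix has rank 5 and Smith normal form diag(1,1,1,1,1).

From H_k ≅ ker(∂_k) / im(∂_{k+1}) we obtain:

  H_0: rank C_0 − rank ∂_1 = 5 − 4 = 1, and the invariant factors of ∂_1 are all 1, so H_0 ≅ Z.
  H_1: rank ker ∂_1 − rank ∂_2 = (9 − 4) − 5 = 0, and the invariant factors of ∂_2 are all 1, so H_1 ≅ 0.
  H_2: rank ker ∂_2 − rank ∂_3 = (6 − 5) − 0 = 1, and there is no ∂_3, so H_2 ≅ Z.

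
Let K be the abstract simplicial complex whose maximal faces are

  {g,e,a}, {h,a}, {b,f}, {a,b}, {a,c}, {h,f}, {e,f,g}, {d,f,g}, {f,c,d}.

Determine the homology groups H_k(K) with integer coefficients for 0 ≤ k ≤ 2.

H_0 ≅ Z,  H_1 ≅ Z^3,  H_2 = 0.

K has 8 vertices, 14 edges, 4 triangles.
rank ∂_0 = 0, rank ∂_1 = 7 ⇒ b_0 = 8 − 0 − 7 = 1; all invariant factors of ∂_1 are 1 so no torsion. So H_0 ≅ Z.
rank ∂_1 = 7, rank ∂_2 = 4 ⇒ b_1 = 14 − 7 − 4 = 3; all invariant factors of ∂_2 are 1 so no torsion. So H_1 ≅ Z^3.
rank ∂_2 = 4, rank ∂_3 = 0 ⇒ b_2 = 4 − 4 − 0 = 0. So H_2 ≅ 0.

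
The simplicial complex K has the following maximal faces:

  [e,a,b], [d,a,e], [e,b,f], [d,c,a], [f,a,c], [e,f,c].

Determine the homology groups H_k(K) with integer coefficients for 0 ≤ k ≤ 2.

Order the vertices as a < b < c < d < e < f. Listing each simplex with vertices in this order, K has dimension 2 with simplices:

  0-simplices (6): a, b, c, d, e, f
  1-simplices (12): ab, ac, ad, ae, af, be, bf, cd, ce, cf, de, ef
  2-simplices (6): abe, acd, acf, ade, bef, cef

Hence C_0 ≅ Z^6, C_1 ≅ Z^12, C_2 ≅ Z^6.

Boundary ∂_1: C_1 → C_0 maps an edge to its endpoints' difference, ∂[p,q] = q − p. For instance
  ∂ef = f − e.
As a 6×12 matrix over Z this has rank 5, with invariant factors (1,1,1,1,1).

The boundary map ∂_2: C_2 → C_1 maps a triangle to the signed sum of its edges. For instance
  ∂bef = ef − bf + be,
  ∂acd = cd − ad + ac.
As a 12×6 matrix over Z this has rank 6, with invariant factors (1,1,1,1,1,1).

Computing H_k = (kernel of ∂_k) / (image of ∂_{k+1}):

  H_0: rank C_0 − rank ∂_1 = 6 − 5 = 1, and the invariant factors of ∂_1 are all 1, so H_0 = Z.
  H_1: rank ker ∂_1 − rank ∂_2 = (12 − 5) − 6 = 1, and the invariant factors of ∂_2 are all 1, so H_1 = Z.
  H_2: rank ker ∂_2 − rank ∂_3 = (6 − 6) − 0 = 0, and there is no ∂_3, so H_2 = 0.

As a check, the Euler characteristic is 6 − 12 + 6 = 0, which agrees with 1 − 1 + 0 = 0.
(K is a triangulation of the cylinder S^1 x I.)

H_0 = Z,  H_1 = Z,  H_2 = 0.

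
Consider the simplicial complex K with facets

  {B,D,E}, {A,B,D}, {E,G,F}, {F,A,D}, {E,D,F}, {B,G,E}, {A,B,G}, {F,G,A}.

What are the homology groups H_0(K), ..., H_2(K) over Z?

Fix the vertex order A < B < D < E < F < G and write every simplex with vertices in increasing order. Then dim K = 2 and the simplices of K are:

  0-simplices (6): A, B, D, E, F, G
  1-simplices (12): AB, AD, AF, AG, BD, BE, BG, DE, DF, EF, EG, FG
  2-simplices (8): ABD, ABG, ADF, AFG, BDE, BEG, DEF, EFG

giving chain groups C_0 ≅ Z^6, C_1 ≅ Z^12, C_2 ≅ Z^8.

The boundary map ∂_1: C_1 → C_0 is given by ∂[p,q] = [q] − [p]. For instance
  ∂FG = G − F.
The resulting 6×12 matrix has rank 5, and its Smith normal form has invariant factors (1,1,1,1,1).

Boundary ∂_2: C_2 → C_1 sends each 2-simplex [p,q,r] to [q,r] − [p,r] + [p,q]. For instance
  ∂EFG = FG − EG + EF,
  ∂ADF = DF − AF + AD.
The resulting 12×8 matrix has rank 7, and its Smith normal form has invariant factors (1,1,1,1,1,1,1).

Now H_k = ker ∂_k / im ∂_{k+1}, so:

  H_0: rank C_0 − rank ∂_1 = 6 − 5 = 1, and the invariant factors of ∂_1 are all 1, so H_0 ≅ Z.
  H_1: rank ker ∂_1 − rank ∂_2 = (12 − 5) − 7 = 0, and the invariant factors of ∂_2 are all 1, so H_1 ≅ 0.
  H_2: rank ker ∂_2 − rank ∂_3 = (8 − 7) − 0 = 1, and there is no ∂_3, so H_2 ≅ Z.

As a check, the Euler characteristic is 6 − 12 + 8 = 2, which agrees with 1 − 0 + 1 = 2.
(K is a triangulation of the 2-sphere S^2.)

H_0 ≅ Z,  H_1 = 0,  H_2 ≅ Z.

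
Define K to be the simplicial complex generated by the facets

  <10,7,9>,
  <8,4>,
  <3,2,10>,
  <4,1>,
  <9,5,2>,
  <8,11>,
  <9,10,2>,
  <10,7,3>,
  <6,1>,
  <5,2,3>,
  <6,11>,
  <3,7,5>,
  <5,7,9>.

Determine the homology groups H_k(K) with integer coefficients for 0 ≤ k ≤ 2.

H_0 ≅ Z^2,  H_1 ≅ Z,  H_2 ≅ Z.

Order the vertices as 1 < 2 < 3 < 4 < 5 < 6 < 7 < 8 < 9 < 10 < 11. Listing each simplex with vertices in this order, K has dimension 2 with simplices:

  0-simplices (11): [1], [2], [3], [4], [5], [6], [7], [8], [9], [10], [11]
  1-simplices (17): [1,4], [1,6], [2,3], [2,5], [2,9], [2,10], [3,5], [3,7], [3,10], [4,8], [5,7], [5,9], [6,11], [7,9], [7,10], [8,11], [9,10]
  2-simplices (8): [2,3,5], [2,3,10], [2,5,9], [2,9,10], [3,5,7], [3,7,10], [5,7,9], [7,9,10]

giving chain groups C_0 ≅ Z^11, C_1 ≅ Z^17, C_2 ≅ Z^8.

The boundary map ∂_1: C_1 → C_0 maps an edge to its endpoints' difference, ∂[p,q] = q − p.
As a 11×17 matrix over Z this has rank 9, with invariant factors (1,1,1,1,1,1,1,1,1).

Boundary ∂_2: C_2 → C_1 maps a triangle to the signed sum of its edges. For instance
  ∂[2,3,10] = [3,10] − [2,10] + [2,3],
  ∂[7,9,10] = [9,10] − [7,10] + [7,9].
As a 17×8 matrix over Z this has rank 7, with invariant factors (1,1,1,1,1,1,1).

From H_k ≅ ker(∂_k) / im(∂_{k+1}) we obtain:

  H_0: rank C_0 − rank ∂_1 = 11 − 9 = 2, and the invariant factors of ∂_1 are all 1, so H_0 ≅ Z^2.
  H_1: rank ker ∂_1 − rank ∂_2 = (17 − 9) − 7 = 1, and the invariant factors of ∂_2 are all 1, so H_1 ≅ Z.
  H_2: rank ker ∂_2 − rank ∂_3 = (8 − 7) − 0 = 1, and there is no ∂_3, so H_2 ≅ Z.

As a check, the Euler characteristic is 11 − 17 + 8 = 2, which agrees with 2 − 1 + 1 = 2.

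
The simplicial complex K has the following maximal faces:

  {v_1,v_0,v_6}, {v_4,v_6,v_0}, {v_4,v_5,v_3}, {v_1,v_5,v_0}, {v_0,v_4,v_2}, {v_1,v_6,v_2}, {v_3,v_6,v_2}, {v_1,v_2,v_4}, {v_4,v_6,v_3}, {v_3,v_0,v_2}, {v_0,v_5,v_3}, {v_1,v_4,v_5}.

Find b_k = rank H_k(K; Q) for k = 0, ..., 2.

Order the vertices as v_0 < v_1 < v_2 < v_3 < v_4 < v_5 < v_6. Listing each simplex with vertices in this order, K has dimension 2 with simplices:

  0-simplices (7): [v_0], [v_1], [v_2], [v_3], [v_4], [v_5], [v_6]
  1-simplices (18): (18 of them)
  2-simplices (12): (12 of them)

so the chain groups are C_0 ≅ Z^7, C_1 ≅ Z^18, C_2 ≅ Z^12.

∂_1: C_1 → C_0 sends each edge [p,q] (with p < q) to q − p. For instance
  ∂[v_0,v_4] = [v_4] − [v_0].
The resulting 7×18 matrix has rank 6, and its Smith normal form has invariant factors (1,1,1,1,1,1).

The boundary map ∂_2: C_2 → C_1 maps a triangle to the signed sum of its edges. For instance
  ∂[v_0,v_2,v_4] = [v_2,v_4] − [v_0,v_4] + [v_0,v_2],
  ∂[v_3,v_4,v_5] = [v_4,v_5] − [v_3,v_5] + [v_3,v_4].
The 18×12 boundary matrix has rank 12 and Smith normal form diag(1,1,1,1,1,1,1,1,1,1,1,2).

Now H_k = ker ∂_k / im ∂_{k+1}, so:

  H_0: rank C_0 − rank ∂_1 = 7 − 6 = 1, and the invariant factors of ∂_1 are all 1, so H_0 = Z.
  H_1: rank ker ∂_1 − rank ∂_2 = (18 − 6) − 12 = 0, and ∂_2 has invariant factor 2 > 1, so H_1 = Z/2.
  H_2: rank ker ∂_2 − rank ∂_3 = (12 − 12) − 0 = 0, and there is no ∂_3, so H_2 = 0.

As a check, the Euler characteristic is 7 − 18 + 12 = 1, which agrees with 1 − 0 + 0 = 1.

Hence the Betti numbers are b_0 = 1, b_1 = 0, b_2 = 0.

b_0 = 1, b_1 = 0, b_2 = 0.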